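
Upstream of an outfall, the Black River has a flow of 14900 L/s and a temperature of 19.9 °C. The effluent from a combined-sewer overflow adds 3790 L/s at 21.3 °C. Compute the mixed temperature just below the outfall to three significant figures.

Flow-weighted mixing: C = (Q_r C_r + Q_w C_w)/(Q_r + Q_w)
= (14900×19.9 + 3790×21.3)/(14900 + 3790) = 377200/18690 = 20.18 °C.

20.2 °C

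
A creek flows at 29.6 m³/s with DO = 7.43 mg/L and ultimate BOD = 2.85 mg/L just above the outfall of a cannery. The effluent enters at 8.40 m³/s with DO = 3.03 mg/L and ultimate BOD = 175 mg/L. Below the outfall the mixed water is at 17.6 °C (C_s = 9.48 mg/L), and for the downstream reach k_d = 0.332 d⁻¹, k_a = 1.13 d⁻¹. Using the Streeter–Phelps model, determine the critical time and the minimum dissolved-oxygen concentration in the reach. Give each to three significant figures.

t_c ≈ 1.29 d; minimum DO ≈ 1.65 mg/L

Mixed DO = (29.6×7.43 + 8.40×3.03)/(29.6+8.40) = 245.4/38.00 = 6.457 mg/L.
Mixed L₀ = (29.6×2.85 + 8.40×175)/(38.00) = 1554/38.00 = 40.90 mg/L.
Initial deficit D₀ = C_s − DO₀ = 9.48 − 6.457 = 3.023 mg/L.
t_c = (1/0.7980) ln[(1.13/0.332)(1 − 3.023×0.7980/(0.332×40.90))] = 1.253 × ln(2.799) = 1.290 d.
D_c = (0.332/1.13) × 40.90 × e^(−0.332×1.290) = 0.2938 × 40.90 × 0.6517 = 7.832 mg/L.
Minimum DO = 9.48 − 7.832 = 1.648 mg/L.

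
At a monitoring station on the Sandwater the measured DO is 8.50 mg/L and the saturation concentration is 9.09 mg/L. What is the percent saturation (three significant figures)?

% saturation = C/C_s × 100 = 8.50/9.09 × 100 = 93.5 %.

93.5 % saturation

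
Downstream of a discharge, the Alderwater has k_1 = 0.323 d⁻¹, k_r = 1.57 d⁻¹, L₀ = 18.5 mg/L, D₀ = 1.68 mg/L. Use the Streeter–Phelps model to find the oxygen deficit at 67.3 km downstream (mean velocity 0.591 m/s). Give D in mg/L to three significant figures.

Travel time t = x/v = 67.3 km / (0.591 m/s) = 67300 m / 0.591 m/s = 113900 s = 1.318 d.
k_1 L₀/(k_r−k_1) = 0.323×18.5/(1.57−0.323) = 5.976/1.247 = 4.792 mg/L.
e^(−k_1 t) = e^(−0.323×1.318) = 0.6533; e^(−k_r t) = e^(−1.57×1.318) = 0.1263.
D = 4.792 × (0.6533 − 0.1263) + 1.68 × 0.1263 = 2.525 + 0.2122 = 2.738 mg/L.

D ≈ 2.74 mg/L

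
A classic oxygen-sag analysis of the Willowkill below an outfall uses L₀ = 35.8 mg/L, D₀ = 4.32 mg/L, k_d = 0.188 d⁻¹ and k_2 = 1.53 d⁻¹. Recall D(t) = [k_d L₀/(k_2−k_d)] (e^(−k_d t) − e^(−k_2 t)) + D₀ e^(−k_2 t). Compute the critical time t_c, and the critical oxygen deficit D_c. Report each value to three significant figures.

t_c ≈ 0.0898 d; D_c ≈ 4.33 mg/L

t_c = [1/(k_2−k_d)] ln[(k_2/k_d)(1 − D₀(k_2−k_d)/(k_d L₀))]
= [1/(1.53−0.188)] ln[(1.53/0.188)(1 − 4.32×1.342/(0.188×35.8))]
= (1/1.342) ln[8.138 × 0.1386] = 0.7452 × ln(1.128) = 0.7452 × 0.1206 = 0.08983 d.
L(t_c) = L₀ e^(−k_d t_c) = 35.8 × 0.9833 = 35.20 mg/L, and at the critical point k_2 D_c = k_d L, so D_c = (0.188/1.53) × 35.20 = 4.325 mg/L.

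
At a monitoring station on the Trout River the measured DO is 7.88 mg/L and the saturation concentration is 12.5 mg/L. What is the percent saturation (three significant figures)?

% saturation = C/C_s × 100 = 7.88/12.5 × 100 = 63.0 %.

63.0 % saturation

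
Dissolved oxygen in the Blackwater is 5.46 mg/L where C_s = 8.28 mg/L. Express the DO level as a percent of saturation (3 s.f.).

% saturation = C/C_s × 100 = 5.46/8.28 × 100 = 65.9 %.

65.9 % saturation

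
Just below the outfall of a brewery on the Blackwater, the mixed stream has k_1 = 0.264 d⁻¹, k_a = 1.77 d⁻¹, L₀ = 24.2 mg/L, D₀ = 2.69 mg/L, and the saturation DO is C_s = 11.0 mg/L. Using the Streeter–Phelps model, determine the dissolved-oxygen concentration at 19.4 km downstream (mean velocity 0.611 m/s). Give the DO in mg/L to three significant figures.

DO ≈ 7.96 mg/L

Travel time t = x/v = 19.4 km / (0.611 m/s) = 19400 m / 0.611 m/s = 31750 s = 0.3675 d.
k_1 L₀/(k_a−k_1) = 0.264×24.2/(1.77−0.264) = 6.389/1.506 = 4.242 mg/L.
e^(−k_1 t) = e^(−0.264×0.3675) = 0.9075; e^(−k_a t) = e^(−1.77×0.3675) = 0.5218.
D = 4.242 × (0.9075 − 0.5218) + 2.69 × 0.5218 = 1.636 + 1.404 = 3.040 mg/L.
DO = C_s − D = 11.0 − 3.040 = 7.960 mg/L.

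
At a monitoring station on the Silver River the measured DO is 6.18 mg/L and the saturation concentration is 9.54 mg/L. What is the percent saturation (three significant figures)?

% saturation = C/C_s × 100 = 6.18/9.54 × 100 = 64.8 %.

64.8 % saturation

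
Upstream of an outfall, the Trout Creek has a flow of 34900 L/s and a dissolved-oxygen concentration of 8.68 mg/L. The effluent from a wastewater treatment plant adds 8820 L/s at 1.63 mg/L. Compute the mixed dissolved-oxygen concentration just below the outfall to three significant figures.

7.26 mg/L

Flow-weighted mixing: C = (Q_r C_r + Q_w C_w)/(Q_r + Q_w)
= (34900×8.68 + 8820×1.63)/(34900 + 8820) = 317300/43720 = 7.258 mg/L.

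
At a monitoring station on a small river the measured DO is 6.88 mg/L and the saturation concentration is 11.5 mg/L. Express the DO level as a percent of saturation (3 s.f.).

% saturation = C/C_s × 100 = 6.88/11.5 × 100 = 59.8 %.

59.8 % saturation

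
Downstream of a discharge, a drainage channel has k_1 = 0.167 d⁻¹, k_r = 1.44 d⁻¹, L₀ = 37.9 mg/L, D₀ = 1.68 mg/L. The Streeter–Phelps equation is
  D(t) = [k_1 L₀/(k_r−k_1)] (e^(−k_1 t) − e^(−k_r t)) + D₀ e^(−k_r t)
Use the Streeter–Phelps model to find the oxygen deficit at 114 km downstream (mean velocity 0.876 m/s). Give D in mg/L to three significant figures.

Travel time t = x/v = 114 km / (0.876 m/s) = 114000 m / 0.876 m/s = 130100 s = 1.506 d.
k_1 L₀/(k_r−k_1) = 0.167×37.9/(1.44−0.167) = 6.329/1.273 = 4.972 mg/L.
e^(−k_1 t) = e^(−0.167×1.506) = 0.7776; e^(−k_r t) = e^(−1.44×1.506) = 0.1143.
D = 4.972 × (0.7776 − 0.1143) + 1.68 × 0.1143 = 3.298 + 0.1920 = 3.490 mg/L.

D ≈ 3.49 mg/L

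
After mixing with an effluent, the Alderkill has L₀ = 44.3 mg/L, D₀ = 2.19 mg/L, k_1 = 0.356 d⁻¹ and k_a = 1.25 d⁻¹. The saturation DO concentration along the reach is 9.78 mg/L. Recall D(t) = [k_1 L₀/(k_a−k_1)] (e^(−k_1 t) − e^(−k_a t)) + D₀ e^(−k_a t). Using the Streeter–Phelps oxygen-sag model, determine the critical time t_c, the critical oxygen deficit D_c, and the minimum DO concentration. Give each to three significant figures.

At the critical point dD/dt = 0, so k_1 L₀ e^(−k_1 t) = k_a D. Substituting D(t) from the Streeter–Phelps equation and solving for t gives
t_c = ln[(k_a/k_1)(1 − D₀(k_a−k_1)/(k_1 L₀))] / (k_a−k_1).
Here k_a−k_1 = 0.8940 d⁻¹ and 1 − D₀(k_a−k_1)/(k_1 L₀) = 1 − 2.19×0.8940/(0.356×44.3) = 0.8759, so
t_c = ln(3.511 × 0.8759) / 0.8940 = 1.123 / 0.8940 = 1.257 d.
L(t_c) = L₀ e^(−k_1 t_c) = 44.3 × 0.6393 = 28.32 mg/L, and at the critical point k_a D_c = k_1 L, so D_c = (0.356/1.25) × 28.32 = 8.066 mg/L.
Minimum DO = C_s − D_c = 9.78 − 8.066 = 1.714 mg/L.

t_c ≈ 1.26 d; D_c ≈ 8.07 mg/L; min DO ≈ 1.71 mg/L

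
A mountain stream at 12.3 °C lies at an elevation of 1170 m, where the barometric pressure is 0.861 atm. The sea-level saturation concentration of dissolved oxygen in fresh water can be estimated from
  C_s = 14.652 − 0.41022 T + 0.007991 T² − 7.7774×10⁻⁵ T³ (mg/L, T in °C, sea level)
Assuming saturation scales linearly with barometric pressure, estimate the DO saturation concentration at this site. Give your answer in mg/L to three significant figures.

C_s ≈ 9.19 mg/L

At sea level: C_s = 14.652 − 0.41022×12.3 + 0.007991×12.3² − 7.7774×10⁻⁵×12.3³ = 10.67 mg/L.
Pressure correction: C_s' = 10.67 × 0.861 = 9.187 mg/L.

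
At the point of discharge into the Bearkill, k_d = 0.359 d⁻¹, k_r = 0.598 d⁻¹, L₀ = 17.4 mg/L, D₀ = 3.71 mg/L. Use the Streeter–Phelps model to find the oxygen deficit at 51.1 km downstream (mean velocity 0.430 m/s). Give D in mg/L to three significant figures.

D ≈ 6.10 mg/L

Travel time t = x/v = 51.1 km / (0.430 m/s) = 51100 m / 0.430 m/s = 118800 s = 1.375 d.
k_d L₀/(k_r−k_d) = 0.359×17.4/(0.598−0.359) = 6.247/0.2390 = 26.14 mg/L.
e^(−k_d t) = e^(−0.359×1.375) = 0.6103; e^(−k_r t) = e^(−0.598×1.375) = 0.4393.
D = 26.14 × (0.6103 − 0.4393) + 3.71 × 0.4393 = 4.469 + 1.630 = 6.099 mg/L.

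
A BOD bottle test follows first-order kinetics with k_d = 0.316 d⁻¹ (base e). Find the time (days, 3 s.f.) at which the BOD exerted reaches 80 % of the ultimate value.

t ≈ 5.09 d

y/L₀ = 1 − e^(−k_d t) = 0.80 ⇒ e^(−k_d t) = 0.200
t = −ln(0.200) / 0.316 = 1.609 / 0.316 = 5.093 d.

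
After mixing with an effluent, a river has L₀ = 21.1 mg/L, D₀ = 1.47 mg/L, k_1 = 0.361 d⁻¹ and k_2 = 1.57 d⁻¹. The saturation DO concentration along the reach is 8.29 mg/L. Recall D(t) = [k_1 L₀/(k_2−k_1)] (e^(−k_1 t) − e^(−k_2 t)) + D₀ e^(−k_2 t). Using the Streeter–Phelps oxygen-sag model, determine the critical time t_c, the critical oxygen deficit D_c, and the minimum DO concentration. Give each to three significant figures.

t_c = [1/(k_2−k_1)] ln[(k_2/k_1)(1 − D₀(k_2−k_1)/(k_1 L₀))]
= [1/(1.57−0.361)] ln[(1.57/0.361)(1 − 1.47×1.209/(0.361×21.1))]
= (1/1.209) ln[4.349 × 0.7667] = 0.8271 × ln(3.334) = 0.8271 × 1.204 = 0.9961 d.
L(t_c) = L₀ e^(−k_1 t_c) = 21.1 × 0.6980 = 14.73 mg/L, and at the critical point k_2 D_c = k_1 L, so D_c = (0.361/1.57) × 14.73 = 3.386 mg/L.
Minimum DO = C_s − D_c = 8.29 − 3.386 = 4.904 mg/L.

t_c ≈ 0.996 d; D_c ≈ 3.39 mg/L; min DO ≈ 4.90 mg/L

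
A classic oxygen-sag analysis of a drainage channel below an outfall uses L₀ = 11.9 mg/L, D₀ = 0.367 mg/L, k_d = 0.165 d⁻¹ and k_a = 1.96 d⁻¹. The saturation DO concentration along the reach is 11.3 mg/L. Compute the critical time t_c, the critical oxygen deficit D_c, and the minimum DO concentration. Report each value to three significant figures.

t_c ≈ 1.15 d; D_c ≈ 0.829 mg/L; min DO ≈ 10.5 mg/L

With k_a/k_d = 11.88 and 1 − D₀(k_a−k_d)/(k_d L₀) = 0.6645,
t_c = ln(11.88 × 0.6645) / (1.96 − 0.165) = ln(7.893) / 1.795 = 2.066/1.795 = 1.151 d.
D_c = (k_d/k_a) L₀ e^(−k_d t_c) = (0.165/1.96) × 11.9 × e^(−0.165×1.151) = 0.08418 × 11.9 × 0.8270 = 0.8285 mg/L.
Minimum DO = C_s − D_c = 11.3 − 0.8285 = 10.47 mg/L.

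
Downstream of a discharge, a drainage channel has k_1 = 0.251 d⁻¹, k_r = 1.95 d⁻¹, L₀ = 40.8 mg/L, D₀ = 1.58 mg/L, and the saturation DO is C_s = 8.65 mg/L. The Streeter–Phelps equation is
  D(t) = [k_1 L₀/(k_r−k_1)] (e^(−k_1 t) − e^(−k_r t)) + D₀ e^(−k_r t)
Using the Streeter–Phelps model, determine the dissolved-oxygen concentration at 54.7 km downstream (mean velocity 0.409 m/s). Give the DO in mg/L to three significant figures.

DO ≈ 4.78 mg/L

Travel time t = x/v = 54.7 km / (0.409 m/s) = 54700 m / 0.409 m/s = 133700 s = 1.548 d.
k_1 L₀/(k_r−k_1) = 0.251×40.8/(1.95−0.251) = 10.24/1.699 = 6.028 mg/L.
e^(−k_1 t) = e^(−0.251×1.548) = 0.6781; e^(−k_r t) = e^(−1.95×1.548) = 0.04888.
D = 6.028 × (0.6781 − 0.04888) + 1.58 × 0.04888 = 3.792 + 0.07723 = 3.870 mg/L.
DO = C_s − D = 8.65 − 3.870 = 4.780 mg/L.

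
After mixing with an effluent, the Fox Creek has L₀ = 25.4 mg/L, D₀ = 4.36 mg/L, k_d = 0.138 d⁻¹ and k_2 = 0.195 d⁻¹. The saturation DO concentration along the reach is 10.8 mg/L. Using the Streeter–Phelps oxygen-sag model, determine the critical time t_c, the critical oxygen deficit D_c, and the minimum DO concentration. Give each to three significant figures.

With k_2/k_d = 1.413 and 1 − D₀(k_2−k_d)/(k_d L₀) = 0.9291,
t_c = ln(1.413 × 0.9291) / (0.195 − 0.138) = ln(1.313) / 0.05700 = 0.2722/0.05700 = 4.776 d.
D_c = (k_d/k_2) L₀ e^(−k_d t_c) = (0.138/0.195) × 25.4 × e^(−0.138×4.776) = 0.7077 × 25.4 × 0.5174 = 9.300 mg/L.
Minimum DO = C_s − D_c = 10.8 − 9.300 = 1.500 mg/L.

t_c ≈ 4.78 d; D_c ≈ 9.30 mg/L; min DO ≈ 1.50 mg/L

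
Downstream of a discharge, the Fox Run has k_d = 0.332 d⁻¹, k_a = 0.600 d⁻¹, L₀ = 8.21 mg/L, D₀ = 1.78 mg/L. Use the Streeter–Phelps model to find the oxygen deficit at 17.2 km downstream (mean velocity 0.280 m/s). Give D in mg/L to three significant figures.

Travel time t = x/v = 17.2 km / (0.280 m/s) = 17200 m / 0.280 m/s = 61430 s = 0.7110 d.
k_d L₀/(k_a−k_d) = 0.332×8.21/(0.600−0.332) = 2.726/0.2680 = 10.17 mg/L.
e^(−k_d t) = e^(−0.332×0.7110) = 0.7897; e^(−k_a t) = e^(−0.600×0.7110) = 0.6527.
D = 10.17 × (0.7897 − 0.6527) + 1.78 × 0.6527 = 1.393 + 1.162 = 2.555 mg/L.

D ≈ 2.56 mg/L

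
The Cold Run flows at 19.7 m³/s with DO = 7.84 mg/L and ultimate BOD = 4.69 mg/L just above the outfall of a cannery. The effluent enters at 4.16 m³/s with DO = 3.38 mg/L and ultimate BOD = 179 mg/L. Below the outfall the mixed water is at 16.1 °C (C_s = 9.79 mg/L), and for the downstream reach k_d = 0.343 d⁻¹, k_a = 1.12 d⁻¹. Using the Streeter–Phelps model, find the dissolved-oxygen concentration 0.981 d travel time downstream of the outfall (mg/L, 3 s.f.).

DO ≈ 2.98 mg/L

Mixed DO = (19.7×7.84 + 4.16×3.38)/(19.7+4.16) = 168.5/23.86 = 7.062 mg/L.
Mixed L₀ = (19.7×4.69 + 4.16×179)/(23.86) = 837.0/23.86 = 35.08 mg/L.
Initial deficit D₀ = C_s − DO₀ = 9.79 − 7.062 = 2.728 mg/L.
D(0.981) = [0.343×35.08/(1.12−0.343)](e^(−0.343×0.981) − e^(−1.12×0.981)) + 2.728 e^(−1.12×0.981)
= 15.49 × (0.7143 − 0.3333) + 2.728 × 0.3333 = 6.809 mg/L.
DO = 9.79 − 6.809 = 2.981 mg/L.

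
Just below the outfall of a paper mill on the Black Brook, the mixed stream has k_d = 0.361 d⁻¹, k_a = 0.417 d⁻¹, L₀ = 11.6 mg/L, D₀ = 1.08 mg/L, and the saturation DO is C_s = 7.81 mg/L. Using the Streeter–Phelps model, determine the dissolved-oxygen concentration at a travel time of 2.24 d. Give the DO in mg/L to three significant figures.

DO ≈ 3.46 mg/L

k_d L₀/(k_a−k_d) = 0.361×11.6/(0.417−0.361) = 4.188/0.05600 = 74.78 mg/L.
e^(−k_d t) = e^(−0.361×2.240) = 0.4455; e^(−k_a t) = e^(−0.417×2.240) = 0.3929.
D = 74.78 × (0.4455 − 0.3929) + 1.08 × 0.3929 = 3.927 + 0.4244 = 4.351 mg/L.
DO = C_s − D = 7.81 − 4.351 = 3.459 mg/L.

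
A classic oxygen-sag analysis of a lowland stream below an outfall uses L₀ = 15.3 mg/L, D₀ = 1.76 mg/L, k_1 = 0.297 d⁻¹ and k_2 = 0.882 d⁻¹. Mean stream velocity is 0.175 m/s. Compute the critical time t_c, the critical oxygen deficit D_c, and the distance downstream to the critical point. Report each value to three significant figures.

With k_2/k_1 = 2.970 and 1 − D₀(k_2−k_1)/(k_1 L₀) = 0.7734,
t_c = ln(2.970 × 0.7734) / (0.882 − 0.297) = ln(2.297) / 0.5850 = 0.8315/0.5850 = 1.421 d.
L(t_c) = L₀ e^(−k_1 t_c) = 15.3 × 0.6556 = 10.03 mg/L, and at the critical point k_2 D_c = k_1 L, so D_c = (0.297/0.882) × 10.03 = 3.378 mg/L.
x_c = v t_c = 0.175 m/s × 1.421 d × 86400 s/d = 21490 m ≈ 21.5 km.

t_c ≈ 1.42 d; D_c ≈ 3.38 mg/L; x_c ≈ 21.5 km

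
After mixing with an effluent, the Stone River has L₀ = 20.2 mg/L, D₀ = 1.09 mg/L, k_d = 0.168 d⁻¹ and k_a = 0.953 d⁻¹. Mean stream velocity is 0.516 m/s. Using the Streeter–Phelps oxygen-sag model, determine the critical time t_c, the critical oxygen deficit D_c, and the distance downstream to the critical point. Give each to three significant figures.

t_c ≈ 1.84 d; D_c ≈ 2.61 mg/L; x_c ≈ 82.1 km

t_c = [1/(k_a−k_d)] ln[(k_a/k_d)(1 − D₀(k_a−k_d)/(k_d L₀))]
= [1/(0.953−0.168)] ln[(0.953/0.168)(1 − 1.09×0.7850/(0.168×20.2))]
= (1/0.7850) ln[5.673 × 0.7479] = 1.274 × ln(4.242) = 1.274 × 1.445 = 1.841 d.
D_c = (k_d/k_a) L₀ e^(−k_d t_c) = (0.168/0.953) × 20.2 × e^(−0.168×1.841) = 0.1763 × 20.2 × 0.7340 = 2.614 mg/L.
x_c = v t_c = 0.516 m/s × 1.841 d × 86400 s/d = 82070 m ≈ 82.1 km.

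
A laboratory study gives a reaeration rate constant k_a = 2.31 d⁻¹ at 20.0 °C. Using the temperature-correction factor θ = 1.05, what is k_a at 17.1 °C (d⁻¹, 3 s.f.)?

k_a(T₂) = k_a(T₁) · θ^(T₂−T₁) = 2.31 × 1.05^(17.1−20.0)
= 2.31 × 1.05^-2.90 = 2.31 × 0.8681 = 2.005 d⁻¹.

k_a ≈ 2.01 d⁻¹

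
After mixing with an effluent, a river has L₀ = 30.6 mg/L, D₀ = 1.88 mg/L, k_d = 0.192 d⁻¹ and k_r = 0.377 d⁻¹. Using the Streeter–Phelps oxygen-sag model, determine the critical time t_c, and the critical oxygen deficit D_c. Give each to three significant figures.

t_c ≈ 3.32 d; D_c ≈ 8.24 mg/L

At the critical point dD/dt = 0, so k_d L₀ e^(−k_d t) = k_r D. Substituting D(t) from the Streeter–Phelps equation and solving for t gives
t_c = ln[(k_r/k_d)(1 − D₀(k_r−k_d)/(k_d L₀))] / (k_r−k_d).
Here k_r−k_d = 0.1850 d⁻¹ and 1 − D₀(k_r−k_d)/(k_d L₀) = 1 − 1.88×0.1850/(0.192×30.6) = 0.9408, so
t_c = ln(1.964 × 0.9408) / 0.1850 = 0.6137 / 0.1850 = 3.317 d.
D_c = (k_d/k_r) L₀ e^(−k_d t_c) = (0.192/0.377) × 30.6 × e^(−0.192×3.317) = 0.5093 × 30.6 × 0.5289 = 8.242 mg/L.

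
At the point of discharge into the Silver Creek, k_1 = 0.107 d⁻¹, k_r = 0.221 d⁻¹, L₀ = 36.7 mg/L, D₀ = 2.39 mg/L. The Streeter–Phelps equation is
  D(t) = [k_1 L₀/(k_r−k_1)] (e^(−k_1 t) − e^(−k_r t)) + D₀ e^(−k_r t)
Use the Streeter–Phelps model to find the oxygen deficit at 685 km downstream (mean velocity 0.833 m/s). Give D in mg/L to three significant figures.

Travel time t = x/v = 685 km / (0.833 m/s) = 685000 m / 0.833 m/s = 822300 s = 9.518 d.
k_1 L₀/(k_r−k_1) = 0.107×36.7/(0.221−0.107) = 3.927/0.1140 = 34.45 mg/L.
e^(−k_1 t) = e^(−0.107×9.518) = 0.3612; e^(−k_r t) = e^(−0.221×9.518) = 0.1220.
D = 34.45 × (0.3612 − 0.1220) + 2.39 × 0.1220 = 8.237 + 0.2917 = 8.529 mg/L.

D ≈ 8.53 mg/L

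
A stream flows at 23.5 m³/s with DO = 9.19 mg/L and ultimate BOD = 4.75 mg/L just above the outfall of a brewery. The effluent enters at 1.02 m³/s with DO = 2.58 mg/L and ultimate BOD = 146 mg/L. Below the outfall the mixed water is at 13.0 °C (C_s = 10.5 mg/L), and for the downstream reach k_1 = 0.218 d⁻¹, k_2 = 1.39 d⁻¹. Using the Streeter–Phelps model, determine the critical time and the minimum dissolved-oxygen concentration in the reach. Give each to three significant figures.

Mixed DO = (23.5×9.19 + 1.02×2.58)/(23.5+1.02) = 218.6/24.52 = 8.915 mg/L.
Mixed L₀ = (23.5×4.75 + 1.02×146)/(24.52) = 260.5/24.52 = 10.63 mg/L.
Initial deficit D₀ = C_s − DO₀ = 10.5 − 8.915 = 1.585 mg/L.
t_c = (1/1.172) ln[(1.39/0.218)(1 − 1.585×1.172/(0.218×10.63))] = 0.8532 × ln(1.263) = 0.1992 d.
D_c = (0.218/1.39) × 10.63 × e^(−0.218×0.1992) = 0.1568 × 10.63 × 0.9575 = 1.596 mg/L.
Minimum DO = 10.5 − 1.596 = 8.904 mg/L.

t_c ≈ 0.199 d; minimum DO ≈ 8.90 mg/L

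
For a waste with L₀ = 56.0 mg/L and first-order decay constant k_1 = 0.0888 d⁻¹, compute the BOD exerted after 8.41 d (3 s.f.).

y_t = L₀(1 − e^(−k_1 t)) = 56.0 × (1 − e^(−0.0888×8.41))
= 56.0 × (1 − 0.4739) = 56.0 × 0.5261 = 29.46 mg/L.

y ≈ 29.5 mg/L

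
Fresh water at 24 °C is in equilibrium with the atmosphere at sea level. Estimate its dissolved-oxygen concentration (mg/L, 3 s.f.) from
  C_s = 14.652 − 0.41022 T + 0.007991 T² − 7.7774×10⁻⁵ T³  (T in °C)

C_s ≈ 8.33 mg/L

C_s = 14.652 − 0.41022×24 + 0.007991×24² − 7.7774×10⁻⁵×24³ = 8.334 mg/L.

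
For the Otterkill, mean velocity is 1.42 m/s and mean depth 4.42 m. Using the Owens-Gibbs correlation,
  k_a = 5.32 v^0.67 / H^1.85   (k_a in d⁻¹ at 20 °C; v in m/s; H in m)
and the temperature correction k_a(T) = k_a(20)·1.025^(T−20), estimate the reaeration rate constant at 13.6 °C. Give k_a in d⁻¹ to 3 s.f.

k_a(20) = 5.32 × 1.42^0.67 / 4.42^1.85 = 5.32 × 1.265 / 15.63 = 0.4304 d⁻¹.
k_a(13.6) = 0.4304 × 1.025^(13.6−20) = 0.4304 × 0.8538 = 0.3675 d⁻¹.

k_a ≈ 0.368 d⁻¹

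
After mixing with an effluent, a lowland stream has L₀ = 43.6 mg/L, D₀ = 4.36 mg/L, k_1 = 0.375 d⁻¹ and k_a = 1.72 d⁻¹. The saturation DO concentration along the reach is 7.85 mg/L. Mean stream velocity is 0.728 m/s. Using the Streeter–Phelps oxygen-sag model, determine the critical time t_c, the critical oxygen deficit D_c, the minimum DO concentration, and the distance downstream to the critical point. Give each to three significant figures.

With k_a/k_1 = 4.587 and 1 − D₀(k_a−k_1)/(k_1 L₀) = 0.6413,
t_c = ln(4.587 × 0.6413) / (1.72 − 0.375) = ln(2.942) / 1.345 = 1.079/1.345 = 0.8022 d.
D_c = (k_1/k_a) L₀ e^(−k_1 t_c) = (0.375/1.72) × 43.6 × e^(−0.375×0.8022) = 0.2180 × 43.6 × 0.7402 = 7.036 mg/L.
Minimum DO = C_s − D_c = 7.85 − 7.036 = 0.8137 mg/L.
x_c = v t_c = 0.728 m/s × 0.8022 d × 86400 s/d = 50460 m ≈ 50.5 km.

t_c ≈ 0.802 d; D_c ≈ 7.04 mg/L; min DO ≈ 0.814 mg/L; x_c ≈ 50.5 km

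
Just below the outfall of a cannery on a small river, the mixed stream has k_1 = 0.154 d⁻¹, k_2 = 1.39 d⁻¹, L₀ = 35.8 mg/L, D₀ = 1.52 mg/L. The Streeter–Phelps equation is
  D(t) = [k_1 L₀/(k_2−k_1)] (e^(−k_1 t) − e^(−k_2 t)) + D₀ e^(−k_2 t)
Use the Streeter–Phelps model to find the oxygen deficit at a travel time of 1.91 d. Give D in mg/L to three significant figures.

D ≈ 3.12 mg/L

k_1 L₀/(k_2−k_1) = 0.154×35.8/(1.39−0.154) = 5.513/1.236 = 4.461 mg/L.
e^(−k_1 t) = e^(−0.154×1.910) = 0.7452; e^(−k_2 t) = e^(−1.39×1.910) = 0.07031.
D = 4.461 × (0.7452 − 0.07031) + 1.52 × 0.07031 = 3.010 + 0.1069 = 3.117 mg/L.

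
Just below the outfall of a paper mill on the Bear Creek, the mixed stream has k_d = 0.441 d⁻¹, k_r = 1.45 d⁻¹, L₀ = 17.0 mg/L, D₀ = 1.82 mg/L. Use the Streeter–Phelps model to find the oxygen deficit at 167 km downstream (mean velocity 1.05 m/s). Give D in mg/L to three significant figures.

D ≈ 2.91 mg/L

Travel time t = x/v = 167 km / (1.05 m/s) = 167000 m / 1.05 m/s = 159000 s = 1.841 d.
k_d L₀/(k_r−k_d) = 0.441×17.0/(1.45−0.441) = 7.497/1.009 = 7.430 mg/L.
e^(−k_d t) = e^(−0.441×1.841) = 0.4441; e^(−k_r t) = e^(−1.45×1.841) = 0.06931.
D = 7.430 × (0.4441 − 0.06931) + 1.82 × 0.06931 = 2.784 + 0.1261 = 2.911 mg/L.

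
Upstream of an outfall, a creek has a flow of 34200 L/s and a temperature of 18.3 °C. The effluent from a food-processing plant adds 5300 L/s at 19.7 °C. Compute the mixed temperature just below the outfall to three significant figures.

Flow-weighted mixing: C = (Q_r C_r + Q_w C_w)/(Q_r + Q_w)
= (34200×18.3 + 5300×19.7)/(34200 + 5300) = 730300/39500 = 18.49 °C.

18.5 °C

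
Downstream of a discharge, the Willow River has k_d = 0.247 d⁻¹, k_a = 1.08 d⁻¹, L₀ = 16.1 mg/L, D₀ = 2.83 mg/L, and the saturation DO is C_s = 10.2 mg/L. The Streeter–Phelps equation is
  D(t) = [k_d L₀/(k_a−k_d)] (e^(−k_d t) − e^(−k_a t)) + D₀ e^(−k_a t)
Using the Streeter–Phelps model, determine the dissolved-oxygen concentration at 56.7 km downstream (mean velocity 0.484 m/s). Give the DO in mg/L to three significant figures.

DO ≈ 7.23 mg/L

Travel time t = x/v = 56.7 km / (0.484 m/s) = 56700 m / 0.484 m/s = 117100 s = 1.356 d.
k_d L₀/(k_a−k_d) = 0.247×16.1/(1.08−0.247) = 3.977/0.8330 = 4.774 mg/L.
e^(−k_d t) = e^(−0.247×1.356) = 0.7154; e^(−k_a t) = e^(−1.08×1.356) = 0.2312.
D = 4.774 × (0.7154 − 0.2312) + 2.83 × 0.2312 = 2.311 + 0.6544 = 2.966 mg/L.
DO = C_s − D = 10.2 − 2.966 = 7.234 mg/L.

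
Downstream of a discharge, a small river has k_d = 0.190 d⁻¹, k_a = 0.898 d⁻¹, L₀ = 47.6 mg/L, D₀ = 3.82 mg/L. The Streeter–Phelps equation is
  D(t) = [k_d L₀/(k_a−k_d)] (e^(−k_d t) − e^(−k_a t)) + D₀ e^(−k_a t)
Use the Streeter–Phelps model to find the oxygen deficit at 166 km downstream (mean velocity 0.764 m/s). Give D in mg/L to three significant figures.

D ≈ 6.99 mg/L

Travel time t = x/v = 166 km / (0.764 m/s) = 166000 m / 0.764 m/s = 217300 s = 2.515 d.
k_d L₀/(k_a−k_d) = 0.190×47.6/(0.898−0.190) = 9.044/0.7080 = 12.77 mg/L.
e^(−k_d t) = e^(−0.190×2.515) = 0.6201; e^(−k_a t) = e^(−0.898×2.515) = 0.1045.
D = 12.77 × (0.6201 − 0.1045) + 3.82 × 0.1045 = 6.586 + 0.3993 = 6.986 mg/L.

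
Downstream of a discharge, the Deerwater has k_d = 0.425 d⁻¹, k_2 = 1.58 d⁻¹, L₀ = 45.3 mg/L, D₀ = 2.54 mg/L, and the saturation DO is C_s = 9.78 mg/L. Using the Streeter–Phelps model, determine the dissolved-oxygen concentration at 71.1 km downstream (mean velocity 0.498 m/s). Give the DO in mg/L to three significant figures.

Travel time t = x/v = 71.1 km / (0.498 m/s) = 71100 m / 0.498 m/s = 142800 s = 1.652 d.
k_d L₀/(k_2−k_d) = 0.425×45.3/(1.58−0.425) = 19.25/1.155 = 16.67 mg/L.
e^(−k_d t) = e^(−0.425×1.652) = 0.4955; e^(−k_2 t) = e^(−1.58×1.652) = 0.07347.
D = 16.67 × (0.4955 − 0.07347) + 2.54 × 0.07347 = 7.034 + 0.1866 = 7.221 mg/L.
DO = C_s − D = 9.78 − 7.221 = 2.559 mg/L.

DO ≈ 2.56 mg/L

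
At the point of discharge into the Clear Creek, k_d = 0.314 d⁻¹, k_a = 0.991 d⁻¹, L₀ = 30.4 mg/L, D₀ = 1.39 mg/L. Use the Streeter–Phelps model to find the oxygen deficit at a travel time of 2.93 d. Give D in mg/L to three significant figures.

D ≈ 4.92 mg/L

k_d L₀/(k_a−k_d) = 0.314×30.4/(0.991−0.314) = 9.546/0.6770 = 14.10 mg/L.
e^(−k_d t) = e^(−0.314×2.930) = 0.3985; e^(−k_a t) = e^(−0.991×2.930) = 0.05482.
D = 14.10 × (0.3985 − 0.05482) + 1.39 × 0.05482 = 4.846 + 0.07621 = 4.922 mg/L.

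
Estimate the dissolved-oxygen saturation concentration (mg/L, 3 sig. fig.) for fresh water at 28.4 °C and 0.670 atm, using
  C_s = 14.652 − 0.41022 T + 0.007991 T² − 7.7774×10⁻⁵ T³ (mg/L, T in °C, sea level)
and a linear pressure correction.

At sea level: C_s = 14.652 − 0.41022×28.4 + 0.007991×28.4² − 7.7774×10⁻⁵×28.4³ = 7.665 mg/L.
Pressure correction: C_s' = 7.665 × 0.670 = 5.136 mg/L.

C_s ≈ 5.14 mg/L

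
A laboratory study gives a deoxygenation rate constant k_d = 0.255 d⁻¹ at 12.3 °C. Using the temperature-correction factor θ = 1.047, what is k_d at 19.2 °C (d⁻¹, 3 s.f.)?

k_d ≈ 0.350 d⁻¹

k_d(T₂) = k_d(T₁) · θ^(T₂−T₁) = 0.255 × 1.047^(19.2−12.3)
= 0.255 × 1.047^6.90 = 0.255 × 1.373 = 0.3501 d⁻¹.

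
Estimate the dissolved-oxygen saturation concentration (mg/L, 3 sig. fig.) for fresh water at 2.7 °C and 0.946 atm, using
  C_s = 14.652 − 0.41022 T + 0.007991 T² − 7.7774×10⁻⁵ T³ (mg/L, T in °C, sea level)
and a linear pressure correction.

At sea level: C_s = 14.652 − 0.41022×2.7 + 0.007991×2.7² − 7.7774×10⁻⁵×2.7³ = 13.60 mg/L.
Pressure correction: C_s' = 13.60 × 0.946 = 12.87 mg/L.

C_s ≈ 12.9 mg/L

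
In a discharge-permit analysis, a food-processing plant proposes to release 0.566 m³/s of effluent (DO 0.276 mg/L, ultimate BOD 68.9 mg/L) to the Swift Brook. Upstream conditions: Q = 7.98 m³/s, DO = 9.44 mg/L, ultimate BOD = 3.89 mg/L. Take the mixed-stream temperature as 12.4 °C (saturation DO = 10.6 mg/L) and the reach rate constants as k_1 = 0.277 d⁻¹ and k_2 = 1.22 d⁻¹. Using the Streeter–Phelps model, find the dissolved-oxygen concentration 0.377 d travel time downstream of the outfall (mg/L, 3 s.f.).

Mixed DO = (7.98×9.44 + 0.566×0.276)/(7.98+0.566) = 75.49/8.546 = 8.833 mg/L.
Mixed L₀ = (7.98×3.89 + 0.566×68.9)/(8.546) = 70.04/8.546 = 8.196 mg/L.
Initial deficit D₀ = C_s − DO₀ = 10.6 − 8.833 = 1.767 mg/L.
D(0.377) = [0.277×8.196/(1.22−0.277)](e^(−0.277×0.377) − e^(−1.22×0.377)) + 1.767 e^(−1.22×0.377)
= 2.407 × (0.9008 − 0.6313) + 1.767 × 0.6313 = 1.764 mg/L.
DO = 10.6 − 1.764 = 8.836 mg/L.

DO ≈ 8.84 mg/L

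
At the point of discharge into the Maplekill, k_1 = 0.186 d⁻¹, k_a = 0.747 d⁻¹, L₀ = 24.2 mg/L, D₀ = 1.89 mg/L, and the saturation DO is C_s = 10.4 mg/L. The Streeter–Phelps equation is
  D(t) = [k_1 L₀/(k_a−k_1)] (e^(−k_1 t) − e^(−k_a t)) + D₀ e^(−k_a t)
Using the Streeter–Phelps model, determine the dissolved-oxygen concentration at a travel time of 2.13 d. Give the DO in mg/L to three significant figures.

DO ≈ 6.25 mg/L

k_1 L₀/(k_a−k_1) = 0.186×24.2/(0.747−0.186) = 4.501/0.5610 = 8.024 mg/L.
e^(−k_1 t) = e^(−0.186×2.130) = 0.6729; e^(−k_a t) = e^(−0.747×2.130) = 0.2037.
D = 8.024 × (0.6729 − 0.2037) + 1.89 × 0.2037 = 3.765 + 0.3850 = 4.150 mg/L.
DO = C_s − D = 10.4 − 4.150 = 6.250 mg/L.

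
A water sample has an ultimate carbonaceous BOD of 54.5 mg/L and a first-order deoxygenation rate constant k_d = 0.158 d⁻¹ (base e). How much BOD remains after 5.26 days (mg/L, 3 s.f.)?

L ≈ 23.7 mg/L

L_t = L₀ e^(−k_d t) = 54.5 × e^(−0.158×5.26) = 54.5 × 0.4356 = 23.74 mg/L.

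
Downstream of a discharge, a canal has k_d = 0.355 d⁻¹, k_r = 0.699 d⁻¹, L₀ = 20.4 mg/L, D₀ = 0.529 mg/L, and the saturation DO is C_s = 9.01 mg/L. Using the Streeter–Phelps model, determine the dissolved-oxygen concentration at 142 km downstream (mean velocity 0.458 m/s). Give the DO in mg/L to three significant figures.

Travel time t = x/v = 142 km / (0.458 m/s) = 142000 m / 0.458 m/s = 310000 s = 3.588 d.
k_d L₀/(k_r−k_d) = 0.355×20.4/(0.699−0.355) = 7.242/0.3440 = 21.05 mg/L.
e^(−k_d t) = e^(−0.355×3.588) = 0.2797; e^(−k_r t) = e^(−0.699×3.588) = 0.08140.
D = 21.05 × (0.2797 − 0.08140) + 0.529 × 0.08140 = 4.175 + 0.04306 = 4.218 mg/L.
DO = C_s − D = 9.01 − 4.218 = 4.792 mg/L.

DO ≈ 4.79 mg/L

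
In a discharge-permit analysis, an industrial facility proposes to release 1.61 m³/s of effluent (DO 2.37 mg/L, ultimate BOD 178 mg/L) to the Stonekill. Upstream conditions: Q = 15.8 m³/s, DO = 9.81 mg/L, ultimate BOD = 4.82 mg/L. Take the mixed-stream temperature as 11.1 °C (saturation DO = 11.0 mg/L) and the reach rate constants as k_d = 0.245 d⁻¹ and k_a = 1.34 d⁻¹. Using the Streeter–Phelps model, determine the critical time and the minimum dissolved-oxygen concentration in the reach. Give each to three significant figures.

t_c ≈ 1.08 d; minimum DO ≈ 8.08 mg/L

Mixed DO = (15.8×9.81 + 1.61×2.37)/(15.8+1.61) = 158.8/17.41 = 9.122 mg/L.
Mixed L₀ = (15.8×4.82 + 1.61×178)/(17.41) = 362.7/17.41 = 20.83 mg/L.
Initial deficit D₀ = C_s − DO₀ = 11.0 − 9.122 = 1.878 mg/L.
t_c = (1/1.095) ln[(1.34/0.245)(1 − 1.878×1.095/(0.245×20.83))] = 0.9132 × ln(3.266) = 1.081 d.
D_c = (0.245/1.34) × 20.83 × e^(−0.245×1.081) = 0.1828 × 20.83 × 0.7673 = 2.923 mg/L.
Minimum DO = 11.0 − 2.923 = 8.077 mg/L.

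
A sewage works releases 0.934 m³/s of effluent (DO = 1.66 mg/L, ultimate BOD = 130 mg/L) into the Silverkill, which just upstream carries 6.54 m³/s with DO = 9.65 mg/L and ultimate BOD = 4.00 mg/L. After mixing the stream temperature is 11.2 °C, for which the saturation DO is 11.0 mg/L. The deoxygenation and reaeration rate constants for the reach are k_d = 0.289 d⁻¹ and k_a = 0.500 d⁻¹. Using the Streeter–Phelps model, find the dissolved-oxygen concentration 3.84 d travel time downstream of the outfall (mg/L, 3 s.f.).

DO ≈ 5.71 mg/L

Mixed DO = (6.54×9.65 + 0.934×1.66)/(6.54+0.934) = 64.66/7.474 = 8.652 mg/L.
Mixed L₀ = (6.54×4.00 + 0.934×130)/(7.474) = 147.6/7.474 = 19.75 mg/L.
Initial deficit D₀ = C_s − DO₀ = 11.0 − 8.652 = 2.348 mg/L.
D(3.84) = [0.289×19.75/(0.500−0.289)](e^(−0.289×3.84) − e^(−0.500×3.84)) + 2.348 e^(−0.500×3.84)
= 27.05 × (0.3296 − 0.1466) + 2.348 × 0.1466 = 5.294 mg/L.
DO = 11.0 − 5.294 = 5.706 mg/L.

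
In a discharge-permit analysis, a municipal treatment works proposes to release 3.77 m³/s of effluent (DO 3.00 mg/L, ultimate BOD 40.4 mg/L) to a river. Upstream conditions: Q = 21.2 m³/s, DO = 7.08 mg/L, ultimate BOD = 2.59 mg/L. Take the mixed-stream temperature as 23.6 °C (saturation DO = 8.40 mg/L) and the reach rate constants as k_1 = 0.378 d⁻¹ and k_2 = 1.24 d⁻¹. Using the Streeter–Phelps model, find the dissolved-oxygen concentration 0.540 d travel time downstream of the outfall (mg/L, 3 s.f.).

Mixed DO = (21.2×7.08 + 3.77×3.00)/(21.2+3.77) = 161.4/24.97 = 6.464 mg/L.
Mixed L₀ = (21.2×2.59 + 3.77×40.4)/(24.97) = 207.2/24.97 = 8.299 mg/L.
Initial deficit D₀ = C_s − DO₀ = 8.40 − 6.464 = 1.936 mg/L.
D(0.540) = [0.378×8.299/(1.24−0.378)](e^(−0.378×0.540) − e^(−1.24×0.540)) + 1.936 e^(−1.24×0.540)
= 3.639 × (0.8154 − 0.5119) + 1.936 × 0.5119 = 2.095 mg/L.
DO = 8.40 − 2.095 = 6.305 mg/L.

DO ≈ 6.30 mg/L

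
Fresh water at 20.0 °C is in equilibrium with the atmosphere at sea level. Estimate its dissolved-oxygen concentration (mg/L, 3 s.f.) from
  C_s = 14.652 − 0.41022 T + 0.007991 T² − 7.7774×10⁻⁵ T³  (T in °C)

C_s = 14.652 − 0.41022×20.0 + 0.007991×20.0² − 7.7774×10⁻⁵×20.0³ = 9.022 mg/L.

C_s ≈ 9.02 mg/L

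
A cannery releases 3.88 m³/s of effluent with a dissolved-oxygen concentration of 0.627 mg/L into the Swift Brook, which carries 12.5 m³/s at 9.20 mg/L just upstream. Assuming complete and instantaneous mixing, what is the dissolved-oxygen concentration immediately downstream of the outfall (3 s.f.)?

7.17 mg/L

Flow-weighted mixing: C = (Q_r C_r + Q_w C_w)/(Q_r + Q_w)
= (12.5×9.20 + 3.88×0.627)/(12.5 + 3.88) = 117.4/16.38 = 7.169 mg/L.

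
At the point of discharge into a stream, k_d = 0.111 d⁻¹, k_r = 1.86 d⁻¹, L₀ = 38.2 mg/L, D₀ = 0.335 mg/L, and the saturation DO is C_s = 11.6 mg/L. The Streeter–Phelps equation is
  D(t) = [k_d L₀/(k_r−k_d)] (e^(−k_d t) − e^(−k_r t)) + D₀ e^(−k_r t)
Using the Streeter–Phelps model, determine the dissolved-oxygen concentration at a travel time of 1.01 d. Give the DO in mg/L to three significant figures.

DO ≈ 9.75 mg/L

k_d L₀/(k_r−k_d) = 0.111×38.2/(1.86−0.111) = 4.240/1.749 = 2.424 mg/L.
e^(−k_d t) = e^(−0.111×1.010) = 0.8939; e^(−k_r t) = e^(−1.86×1.010) = 0.1528.
D = 2.424 × (0.8939 − 0.1528) + 0.335 × 0.1528 = 1.797 + 0.05119 = 1.848 mg/L.
DO = C_s − D = 11.6 − 1.848 = 9.752 mg/L.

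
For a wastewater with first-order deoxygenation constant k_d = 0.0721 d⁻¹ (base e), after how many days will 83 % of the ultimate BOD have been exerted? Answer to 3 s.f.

y/L₀ = 1 − e^(−k_d t) = 0.83 ⇒ e^(−k_d t) = 0.170
t = −ln(0.170) / 0.0721 = 1.772 / 0.0721 = 24.58 d.

t ≈ 24.6 d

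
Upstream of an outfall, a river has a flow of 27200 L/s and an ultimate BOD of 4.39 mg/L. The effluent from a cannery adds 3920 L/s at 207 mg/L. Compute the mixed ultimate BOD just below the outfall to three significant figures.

29.9 mg/L

Flow-weighted mixing: C = (Q_r C_r + Q_w C_w)/(Q_r + Q_w)
= (27200×4.39 + 3920×207)/(27200 + 3920) = 930800/31120 = 29.91 mg/L.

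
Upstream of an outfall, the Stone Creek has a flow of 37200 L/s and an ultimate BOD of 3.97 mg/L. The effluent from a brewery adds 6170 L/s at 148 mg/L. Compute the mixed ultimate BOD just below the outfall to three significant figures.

24.5 mg/L

Flow-weighted mixing: C = (Q_r C_r + Q_w C_w)/(Q_r + Q_w)
= (37200×3.97 + 6170×148)/(37200 + 6170) = 1.061×10^6/43370 = 24.46 mg/L.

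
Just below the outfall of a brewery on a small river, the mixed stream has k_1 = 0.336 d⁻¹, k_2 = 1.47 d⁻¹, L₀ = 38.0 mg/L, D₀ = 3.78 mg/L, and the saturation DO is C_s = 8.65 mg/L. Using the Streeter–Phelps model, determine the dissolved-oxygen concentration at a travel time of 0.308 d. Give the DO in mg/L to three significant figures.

k_1 L₀/(k_2−k_1) = 0.336×38.0/(1.47−0.336) = 12.77/1.134 = 11.26 mg/L.
e^(−k_1 t) = e^(−0.336×0.3080) = 0.9017; e^(−k_2 t) = e^(−1.47×0.3080) = 0.6359.
D = 11.26 × (0.9017 − 0.6359) + 3.78 × 0.6359 = 2.993 + 2.404 = 5.396 mg/L.
DO = C_s − D = 8.65 − 5.396 = 3.254 mg/L.

DO ≈ 3.25 mg/L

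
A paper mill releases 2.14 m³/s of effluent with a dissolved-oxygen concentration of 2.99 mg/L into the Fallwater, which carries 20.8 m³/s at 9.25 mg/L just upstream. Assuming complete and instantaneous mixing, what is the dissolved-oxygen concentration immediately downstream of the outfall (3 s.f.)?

Flow-weighted mixing: C = (Q_r C_r + Q_w C_w)/(Q_r + Q_w)
= (20.8×9.25 + 2.14×2.99)/(20.8 + 2.14) = 198.8/22.94 = 8.666 mg/L.

8.67 mg/L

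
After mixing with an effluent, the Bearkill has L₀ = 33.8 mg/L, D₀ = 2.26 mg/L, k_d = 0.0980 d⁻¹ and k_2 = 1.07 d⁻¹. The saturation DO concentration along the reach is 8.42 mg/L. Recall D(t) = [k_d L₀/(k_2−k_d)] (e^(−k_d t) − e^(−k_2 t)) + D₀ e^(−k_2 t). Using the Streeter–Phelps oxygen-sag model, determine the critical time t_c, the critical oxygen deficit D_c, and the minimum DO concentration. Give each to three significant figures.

t_c = [1/(k_2−k_d)] ln[(k_2/k_d)(1 − D₀(k_2−k_d)/(k_d L₀))]
= [1/(1.07−0.0980)] ln[(1.07/0.0980)(1 − 2.26×0.9720/(0.0980×33.8))]
= (1/0.9720) ln[10.92 × 0.3368] = 1.029 × ln(3.678) = 1.029 × 1.302 = 1.340 d.
D_c = (k_d/k_2) L₀ e^(−k_d t_c) = (0.0980/1.07) × 33.8 × e^(−0.0980×1.340) = 0.09159 × 33.8 × 0.8770 = 2.715 mg/L.
Minimum DO = C_s − D_c = 8.42 − 2.715 = 5.705 mg/L.

t_c ≈ 1.34 d; D_c ≈ 2.71 mg/L; min DO ≈ 5.71 mg/L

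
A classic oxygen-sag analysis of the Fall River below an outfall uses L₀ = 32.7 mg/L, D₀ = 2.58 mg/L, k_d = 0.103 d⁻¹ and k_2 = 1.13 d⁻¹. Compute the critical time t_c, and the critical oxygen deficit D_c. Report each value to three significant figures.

t_c ≈ 0.828 d; D_c ≈ 2.74 mg/L

At the critical point dD/dt = 0, so k_d L₀ e^(−k_d t) = k_2 D. Substituting D(t) from the Streeter–Phelps equation and solving for t gives
t_c = ln[(k_2/k_d)(1 − D₀(k_2−k_d)/(k_d L₀))] / (k_2−k_d).
Here k_2−k_d = 1.027 d⁻¹ and 1 − D₀(k_2−k_d)/(k_d L₀) = 1 − 2.58×1.027/(0.103×32.7) = 0.2133, so
t_c = ln(10.97 × 0.2133) / 1.027 = 0.8502 / 1.027 = 0.8279 d.
D_c = (k_d/k_2) L₀ e^(−k_d t_c) = (0.103/1.13) × 32.7 × e^(−0.103×0.8279) = 0.09115 × 32.7 × 0.9183 = 2.737 mg/L.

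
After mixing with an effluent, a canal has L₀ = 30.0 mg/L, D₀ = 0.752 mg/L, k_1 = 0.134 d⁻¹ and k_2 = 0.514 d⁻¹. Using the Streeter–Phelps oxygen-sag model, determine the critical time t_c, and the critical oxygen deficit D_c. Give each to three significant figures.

t_c ≈ 3.34 d; D_c ≈ 5.00 mg/L

With k_2/k_1 = 3.836 and 1 − D₀(k_2−k_1)/(k_1 L₀) = 0.9289,
t_c = ln(3.836 × 0.9289) / (0.514 − 0.134) = ln(3.563) / 0.3800 = 1.271/0.3800 = 3.344 d.
D_c = (k_1/k_2) L₀ e^(−k_1 t_c) = (0.134/0.514) × 30.0 × e^(−0.134×3.344) = 0.2607 × 30.0 × 0.6389 = 4.997 mg/L.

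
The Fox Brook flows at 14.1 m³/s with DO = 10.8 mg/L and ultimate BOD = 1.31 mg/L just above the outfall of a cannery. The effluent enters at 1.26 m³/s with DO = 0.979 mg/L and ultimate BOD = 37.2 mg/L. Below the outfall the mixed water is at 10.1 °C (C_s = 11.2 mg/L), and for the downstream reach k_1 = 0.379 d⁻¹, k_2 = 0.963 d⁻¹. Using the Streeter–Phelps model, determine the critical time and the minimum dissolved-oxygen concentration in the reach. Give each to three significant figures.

Mixed DO = (14.1×10.8 + 1.26×0.979)/(14.1+1.26) = 153.5/15.36 = 9.994 mg/L.
Mixed L₀ = (14.1×1.31 + 1.26×37.2)/(15.36) = 65.34/15.36 = 4.254 mg/L.
Initial deficit D₀ = C_s − DO₀ = 11.2 − 9.994 = 1.206 mg/L.
t_c = (1/0.5840) ln[(0.963/0.379)(1 − 1.206×0.5840/(0.379×4.254))] = 1.712 × ln(1.431) = 0.6140 d.
D_c = (0.379/0.963) × 4.254 × e^(−0.379×0.6140) = 0.3936 × 4.254 × 0.7924 = 1.327 mg/L.
Minimum DO = 11.2 − 1.327 = 9.873 mg/L.

t_c ≈ 0.614 d; minimum DO ≈ 9.87 mg/L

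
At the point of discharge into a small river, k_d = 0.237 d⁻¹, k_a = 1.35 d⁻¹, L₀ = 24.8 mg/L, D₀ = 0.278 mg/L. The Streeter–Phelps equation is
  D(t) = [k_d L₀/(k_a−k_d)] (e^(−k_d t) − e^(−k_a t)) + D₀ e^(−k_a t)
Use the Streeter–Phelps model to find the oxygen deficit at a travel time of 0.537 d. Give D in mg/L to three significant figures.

D ≈ 2.23 mg/L

k_d L₀/(k_a−k_d) = 0.237×24.8/(1.35−0.237) = 5.878/1.113 = 5.281 mg/L.
e^(−k_d t) = e^(−0.237×0.5370) = 0.8805; e^(−k_a t) = e^(−1.35×0.5370) = 0.4843.
D = 5.281 × (0.8805 − 0.4843) + 0.278 × 0.4843 = 2.092 + 0.1346 = 2.227 mg/L.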